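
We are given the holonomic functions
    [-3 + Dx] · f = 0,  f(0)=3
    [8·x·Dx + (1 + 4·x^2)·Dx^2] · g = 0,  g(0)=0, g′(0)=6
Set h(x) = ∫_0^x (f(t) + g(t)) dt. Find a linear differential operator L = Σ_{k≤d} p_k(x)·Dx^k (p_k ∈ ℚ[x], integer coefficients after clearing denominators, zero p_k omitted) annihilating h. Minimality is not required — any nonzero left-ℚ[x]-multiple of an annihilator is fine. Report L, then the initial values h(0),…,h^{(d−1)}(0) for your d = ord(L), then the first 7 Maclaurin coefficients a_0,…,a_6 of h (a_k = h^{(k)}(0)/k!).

L = (24 - 72·x - 288·x^2 - 288·x^3)·Dx^2 + (-17 + 24·x^2 - 144·x^4)·Dx^3 + (3 + 8·x + 24·x^2 + 32·x^3 + 48·x^4)·Dx^4  (order 4).
h: a_k = 0, 3, 15/2, 9/2, 11/8, 81/40, 337/80, …
ICs: h(0) = 0, h′(0) = 3, h′′(0) = 15, h′′′(0) = 27.

f: a_k = 3, 9, 27/2, 27/2, 81/8, 243/40, 243/80, …
g: a_k = 0, 6, 0, -8, 0, 96/5, 0, …
L₀ := lclm(L_f,L_g); ord L₀ ≤ 1+2.
h=∫h₀ ⇒ L = L₀·Dx.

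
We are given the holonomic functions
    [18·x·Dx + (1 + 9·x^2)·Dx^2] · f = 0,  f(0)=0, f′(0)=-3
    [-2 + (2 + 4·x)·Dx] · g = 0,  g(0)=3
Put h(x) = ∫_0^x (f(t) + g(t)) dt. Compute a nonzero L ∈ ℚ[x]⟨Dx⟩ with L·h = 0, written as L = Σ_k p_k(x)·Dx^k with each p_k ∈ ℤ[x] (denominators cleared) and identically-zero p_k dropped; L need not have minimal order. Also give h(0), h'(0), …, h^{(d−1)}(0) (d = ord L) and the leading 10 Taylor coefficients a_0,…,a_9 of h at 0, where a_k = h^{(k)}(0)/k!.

f: a_k = 0, -3, 0, 9, 0, -243/5, 0, 2187/7, 0, -2187, …
g: a_k = 3, 3, -3/2, 3/2, -15/8, 21/8, -63/16, 99/16, -1287/128, 2145/128, …
Sum ⇒ L₀ = lclm(L_f,L_g) in ℚ(x)⟨Dx⟩.
∫: right-multiply L₀ by Dx.
L = (-36 - 180·x + 972·x^2 + 972·x^3)·Dx^2 + (-42 - 144·x + 720·x^2 + 3888·x^3 + 3402·x^4)·Dx^3 + (-2 + 32·x + 108·x^2 + 396·x^3 + 1134·x^4 + 972·x^5)·Dx^4  (order 4).
h: a_k = 0, 3, 0, -1/2, 21/8, -3/8, -613/80, -9/16, 35685/896, -143/128, …
ICs: h(0) = 0, h′(0) = 3, h′′(0) = 0, h′′′(0) = -3.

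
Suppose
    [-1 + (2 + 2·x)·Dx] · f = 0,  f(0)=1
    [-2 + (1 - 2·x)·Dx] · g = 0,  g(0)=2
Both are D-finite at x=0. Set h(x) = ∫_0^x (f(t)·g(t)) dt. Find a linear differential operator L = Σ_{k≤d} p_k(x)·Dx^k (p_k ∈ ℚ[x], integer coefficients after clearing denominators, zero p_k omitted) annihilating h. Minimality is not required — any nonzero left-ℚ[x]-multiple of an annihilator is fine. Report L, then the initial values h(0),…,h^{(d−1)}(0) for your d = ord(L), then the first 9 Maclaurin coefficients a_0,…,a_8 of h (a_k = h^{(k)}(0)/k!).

L = (5 + 2·x)·Dx + (-2 + 2·x + 4·x^2)·Dx^2  (order 2).
h: a_k = 0, 2, 5/2, 13/4, 157/32, 2507/320, 3345/256, 80259/3584, 321069/8192, …
ICs: h(0) = 0, h′(0) = 2.

f: a_k = 1, 1/2, -1/8, 1/16, -5/128, 7/256, -21/1024, 33/2048, -429/32768, …
g: a_k = 2, 4, 8, 16, 32, 64, 128, 256, 512, …
Product ⇒ symmetric product L₀, ord ≤ 1.
h=∫₀ˣh₀: take L = L₀·Dx.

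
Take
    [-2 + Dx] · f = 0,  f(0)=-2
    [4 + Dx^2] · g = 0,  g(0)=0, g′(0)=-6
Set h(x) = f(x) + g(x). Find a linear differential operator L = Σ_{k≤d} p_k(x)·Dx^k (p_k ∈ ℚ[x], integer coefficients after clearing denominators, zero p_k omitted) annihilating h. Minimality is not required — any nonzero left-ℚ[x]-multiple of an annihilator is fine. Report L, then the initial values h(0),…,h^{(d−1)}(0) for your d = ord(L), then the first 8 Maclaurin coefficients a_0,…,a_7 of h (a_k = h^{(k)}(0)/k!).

L = -8 + 4·Dx - 2·Dx^2 + Dx^3  (order 3).
h: a_k = -2, -10, -4, 4/3, -4/3, -4/3, -8/45, 8/315, …
ICs: h(0) = -2, h′(0) = -10, h′′(0) = -8.

f: a_k = -2, -4, -4, -8/3, -4/3, -8/15, -8/45, -16/315, …
g: a_k = 0, -6, 0, 4, 0, -4/5, 0, 8/105, …
Weyl lclm of L_f,L_g ⇒ L₀ (ord ≤ 3).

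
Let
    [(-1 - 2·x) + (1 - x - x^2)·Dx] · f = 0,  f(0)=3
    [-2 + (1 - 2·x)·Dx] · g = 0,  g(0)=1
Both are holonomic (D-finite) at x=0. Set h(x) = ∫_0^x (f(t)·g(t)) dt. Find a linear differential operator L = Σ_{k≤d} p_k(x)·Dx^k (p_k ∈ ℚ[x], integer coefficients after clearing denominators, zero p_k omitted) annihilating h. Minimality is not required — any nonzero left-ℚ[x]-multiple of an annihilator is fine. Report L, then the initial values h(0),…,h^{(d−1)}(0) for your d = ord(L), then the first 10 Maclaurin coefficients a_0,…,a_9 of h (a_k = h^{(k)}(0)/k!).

f: a_k = 3, 3, 6, 9, 15, 24, 39, 63, 102, 165, …
g: a_k = 1, 2, 4, 8, 16, 32, 64, 128, 256, 512, …
Product ⇒ symmetric product L₀, ord ≤ 1.
∫: right-multiply L₀ by Dx.
L = (-3 + 2·x + 6·x^2)·Dx + (1 - 3·x + x^2 + 2·x^3)·Dx^2  (order 2).
h: a_k = 0, 3, 9/2, 8, 57/4, 129/5, 47, 603/7, 1269/8, 880/3, …
ICs: h(0) = 0, h′(0) = 3.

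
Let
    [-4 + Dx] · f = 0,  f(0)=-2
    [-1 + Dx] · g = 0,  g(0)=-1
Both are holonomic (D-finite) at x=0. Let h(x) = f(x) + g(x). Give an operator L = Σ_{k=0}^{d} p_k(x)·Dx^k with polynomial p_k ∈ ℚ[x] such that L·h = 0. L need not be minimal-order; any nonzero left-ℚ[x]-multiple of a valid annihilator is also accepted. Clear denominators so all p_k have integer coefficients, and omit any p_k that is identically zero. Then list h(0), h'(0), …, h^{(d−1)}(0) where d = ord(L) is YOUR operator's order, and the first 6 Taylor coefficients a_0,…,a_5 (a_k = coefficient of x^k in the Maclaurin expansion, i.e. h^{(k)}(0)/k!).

f: a_k = -2, -8, -16, -64/3, -64/3, -256/15, …
g: a_k = -1, -1, -1/2, -1/6, -1/24, -1/120, …
Weyl lclm of L_f,L_g ⇒ L₀ (ord ≤ 2).
L = 4 - 5·Dx + Dx^2  (order 2).
h: a_k = -3, -9, -33/2, -43/2, -171/8, -683/40, …
ICs: h(0) = -3, h′(0) = -9.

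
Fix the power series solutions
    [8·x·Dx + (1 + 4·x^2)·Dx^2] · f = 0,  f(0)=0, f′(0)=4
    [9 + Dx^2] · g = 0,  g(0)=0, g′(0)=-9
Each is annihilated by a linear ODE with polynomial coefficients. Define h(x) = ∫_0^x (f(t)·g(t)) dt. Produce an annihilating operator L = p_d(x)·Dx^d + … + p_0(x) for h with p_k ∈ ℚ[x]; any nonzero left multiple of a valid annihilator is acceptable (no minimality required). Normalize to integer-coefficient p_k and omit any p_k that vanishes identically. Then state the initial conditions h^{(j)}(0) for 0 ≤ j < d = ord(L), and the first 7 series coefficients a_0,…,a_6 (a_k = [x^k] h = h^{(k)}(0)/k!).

L = (2925 + 31536·x^2 + 95904·x^4 + 186624·x^6 + 186624·x^8)·Dx + (2448·x + 20160·x^3 + 62208·x^5 + 82944·x^7)·Dx^2 + (442 + 5088·x^2 + 19008·x^4 + 41472·x^6 + 41472·x^8)·Dx^3 + (272·x + 2240·x^3 + 6912·x^5 + 9216·x^7)·Dx^4 + (13 + 176·x^2 + 928·x^4 + 2304·x^6 + 2304·x^8)·Dx^5  (order 5).
h: a_k = 0, 0, 0, -12, 0, 102/5, 0, …
ICs: h(0) = 0, h′(0) = 0, h′′(0) = 0, h′′′(0) = -72, h′′′′(0) = 0.

f: a_k = 0, 4, 0, -16/3, 0, 64/5, 0, …
g: a_k = 0, -9, 0, 27/2, 0, -243/40, 0, …
h₀=f·g: eliminate ⇒ L₀, order ≤ 2·2.
h=∫₀ˣh₀: take L = L₀·Dx.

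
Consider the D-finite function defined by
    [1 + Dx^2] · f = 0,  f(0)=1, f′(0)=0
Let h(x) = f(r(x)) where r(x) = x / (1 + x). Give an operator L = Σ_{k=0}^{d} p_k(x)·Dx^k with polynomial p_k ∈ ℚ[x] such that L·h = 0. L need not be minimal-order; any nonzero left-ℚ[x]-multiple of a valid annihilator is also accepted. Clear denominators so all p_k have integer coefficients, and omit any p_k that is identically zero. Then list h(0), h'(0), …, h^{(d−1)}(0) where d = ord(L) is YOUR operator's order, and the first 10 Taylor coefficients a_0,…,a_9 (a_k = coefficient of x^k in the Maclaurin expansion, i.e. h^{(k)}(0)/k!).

f: a_k = 1, 0, -1/2, 0, 1/24, 0, -1/720, 0, 1/40320, 0, …
Substitute x→r, Dx→(1/r')Dx; clear ⇒ L₀.
L = 1 + (2 + 6·x + 6·x^2 + 2·x^3)·Dx + (1 + 4·x + 6·x^2 + 4·x^3 + x^4)·Dx^2  (order 2).
h: a_k = 1, 0, -1/2, 1, -35/24, 11/6, -1501/720, 87/40, -16699/8064, 8791/5040, …
ICs: h(0) = 1, h′(0) = 0.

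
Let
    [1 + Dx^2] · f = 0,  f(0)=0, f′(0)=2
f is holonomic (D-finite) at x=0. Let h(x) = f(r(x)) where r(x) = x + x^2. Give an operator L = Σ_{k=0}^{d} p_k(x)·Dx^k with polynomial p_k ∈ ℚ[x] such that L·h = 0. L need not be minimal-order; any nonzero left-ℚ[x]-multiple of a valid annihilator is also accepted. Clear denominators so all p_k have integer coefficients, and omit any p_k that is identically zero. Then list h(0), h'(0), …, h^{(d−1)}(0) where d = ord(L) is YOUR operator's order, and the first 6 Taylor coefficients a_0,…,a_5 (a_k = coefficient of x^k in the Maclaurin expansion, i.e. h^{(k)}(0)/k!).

L = (1 + 6·x + 12·x^2 + 8·x^3) - 2·Dx + (1 + 2·x)·Dx^2  (order 2).
h: a_k = 0, 2, 2, -1/3, -1, -59/60, …
ICs: h(0) = 0, h′(0) = 2.

f: a_k = 0, 2, 0, -1/3, 0, 1/60, …
Change of var in L_f (x↦r) gives L₀.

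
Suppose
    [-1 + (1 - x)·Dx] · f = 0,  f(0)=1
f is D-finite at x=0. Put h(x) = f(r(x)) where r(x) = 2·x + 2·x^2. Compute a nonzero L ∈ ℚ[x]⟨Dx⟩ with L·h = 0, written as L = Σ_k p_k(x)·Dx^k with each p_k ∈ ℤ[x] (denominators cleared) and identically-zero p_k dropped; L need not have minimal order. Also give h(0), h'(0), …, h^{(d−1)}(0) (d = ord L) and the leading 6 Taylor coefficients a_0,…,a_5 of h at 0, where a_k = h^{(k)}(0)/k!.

L = (2 + 4·x) + (-1 + 2·x + 2·x^2)·Dx  (order 1).
h: a_k = 1, 2, 6, 16, 44, 120, …
ICs: h(0) = 1.

f: a_k = 1, 1, 1, 1, 1, 1, …
h₀=f(r): pull back L_f along r ⇒ L₀.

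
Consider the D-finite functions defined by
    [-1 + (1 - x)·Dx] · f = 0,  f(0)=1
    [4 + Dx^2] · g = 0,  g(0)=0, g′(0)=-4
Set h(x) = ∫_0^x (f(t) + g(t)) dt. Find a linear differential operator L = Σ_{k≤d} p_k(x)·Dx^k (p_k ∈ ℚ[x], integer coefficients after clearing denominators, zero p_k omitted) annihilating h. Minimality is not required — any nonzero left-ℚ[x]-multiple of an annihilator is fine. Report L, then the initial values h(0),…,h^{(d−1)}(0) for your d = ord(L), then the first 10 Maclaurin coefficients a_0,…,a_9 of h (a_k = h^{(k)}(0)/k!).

L = (20 - 16·x + 8·x^2)·Dx + (-12 + 28·x - 24·x^2 + 8·x^3)·Dx^2 + (5 - 4·x + 2·x^2)·Dx^3 + (-3 + 7·x - 6·x^2 + 2·x^3)·Dx^4  (order 4).
h: a_k = 0, 1, -3/2, 1/3, 11/12, 1/5, 7/90, 1/7, 331/2520, 1/9, …
ICs: h(0) = 0, h′(0) = 1, h′′(0) = -3, h′′′(0) = 2.

f: a_k = 1, 1, 1, 1, 1, 1, 1, 1, 1, 1, …
g: a_k = 0, -4, 0, 8/3, 0, -8/15, 0, 16/315, 0, -8/2835, …
Weyl lclm of L_f,L_g ⇒ L₀ (ord ≤ 3).
h=∫₀ˣh₀: take L = L₀·Dx.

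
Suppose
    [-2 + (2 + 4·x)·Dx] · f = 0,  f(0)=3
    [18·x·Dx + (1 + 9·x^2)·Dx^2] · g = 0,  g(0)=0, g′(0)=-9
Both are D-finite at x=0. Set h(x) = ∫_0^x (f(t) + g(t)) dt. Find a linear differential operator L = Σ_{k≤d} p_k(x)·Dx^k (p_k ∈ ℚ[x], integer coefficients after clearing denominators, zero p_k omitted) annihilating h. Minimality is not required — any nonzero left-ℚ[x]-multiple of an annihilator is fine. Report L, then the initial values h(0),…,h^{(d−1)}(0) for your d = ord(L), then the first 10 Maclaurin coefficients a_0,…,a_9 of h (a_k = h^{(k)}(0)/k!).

L = (-18 - 90·x + 486·x^2 + 486·x^3)·Dx^2 + (-21 - 72·x + 360·x^2 + 1944·x^3 + 1701·x^4)·Dx^3 + (-1 + 16·x + 54·x^2 + 198·x^3 + 567·x^4 + 486·x^5)·Dx^4  (order 4).
h: a_k = 0, 3, -3, -1/2, 57/8, -3/8, -1909/80, -9/16, 105669/896, -143/128, …
ICs: h(0) = 0, h′(0) = 3, h′′(0) = -6, h′′′(0) = -3.

f: a_k = 3, 3, -3/2, 3/2, -15/8, 21/8, -63/16, 99/16, -1287/128, 2145/128, …
g: a_k = 0, -9, 0, 27, 0, -729/5, 0, 6561/7, 0, -6561, …
Sum ⇒ L₀ = lclm(L_f,L_g) in ℚ(x)⟨Dx⟩.
∫: right-multiply L₀ by Dx.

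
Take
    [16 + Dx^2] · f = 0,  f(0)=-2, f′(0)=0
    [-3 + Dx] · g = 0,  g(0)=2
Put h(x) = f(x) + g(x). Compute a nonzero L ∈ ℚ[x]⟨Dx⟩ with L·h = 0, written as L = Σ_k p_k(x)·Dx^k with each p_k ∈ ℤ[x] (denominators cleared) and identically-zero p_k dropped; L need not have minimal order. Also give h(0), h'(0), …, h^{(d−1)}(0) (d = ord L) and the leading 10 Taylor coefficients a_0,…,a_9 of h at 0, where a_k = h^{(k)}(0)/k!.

f: a_k = -2, 0, 16, 0, -64/3, 0, 512/45, 0, -1024/315, 0, …
g: a_k = 2, 6, 9, 9, 27/4, 81/20, 81/40, 243/280, 729/2240, 243/2240, …
Sum ⇒ L₀ = lclm(L_f,L_g) in ℚ(x)⟨Dx⟩.
L = -48 + 16·Dx - 3·Dx^2 + Dx^3  (order 3).
h: a_k = 0, 6, 25, 9, -175/12, 81/20, 965/72, 243/280, -1685/576, 243/2240, …
ICs: h(0) = 0, h′(0) = 6, h′′(0) = 50.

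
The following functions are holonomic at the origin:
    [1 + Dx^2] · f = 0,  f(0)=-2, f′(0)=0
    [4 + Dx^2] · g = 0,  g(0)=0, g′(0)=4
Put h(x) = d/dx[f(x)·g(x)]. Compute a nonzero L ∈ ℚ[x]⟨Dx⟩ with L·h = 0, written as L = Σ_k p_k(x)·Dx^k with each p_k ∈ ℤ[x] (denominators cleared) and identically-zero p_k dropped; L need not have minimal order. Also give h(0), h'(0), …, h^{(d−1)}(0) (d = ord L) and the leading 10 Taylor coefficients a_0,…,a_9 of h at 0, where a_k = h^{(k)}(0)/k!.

L = 9 + 10·Dx^2 + Dx^4  (order 4).
h: a_k = -8, 0, 28, 0, -61/3, 0, 547/90, 0, -703/720, 0, …
ICs: h(0) = -8, h′(0) = 0, h′′(0) = 56, h′′′(0) = 0.

f: a_k = -2, 0, 1, 0, -1/12, 0, 1/360, 0, -1/20160, 0, …
g: a_k = 0, 4, 0, -8/3, 0, 8/15, 0, -16/315, 0, 8/2835, …
Sym-product of L_f,L_g gives L₀ (≤ ord 4).
h=h₀': d/dx-closure on L₀ ⇒ L.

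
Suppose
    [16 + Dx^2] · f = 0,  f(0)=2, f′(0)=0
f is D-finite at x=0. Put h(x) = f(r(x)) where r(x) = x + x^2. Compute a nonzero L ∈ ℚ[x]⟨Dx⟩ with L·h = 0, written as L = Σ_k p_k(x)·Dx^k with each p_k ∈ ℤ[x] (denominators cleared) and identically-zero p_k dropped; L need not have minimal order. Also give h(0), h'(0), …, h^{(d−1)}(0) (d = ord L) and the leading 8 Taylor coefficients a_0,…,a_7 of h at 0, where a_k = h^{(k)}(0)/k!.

f: a_k = 2, 0, -16, 0, 64/3, 0, -512/45, 0, …
Substitute x→r, Dx→(1/r')Dx; clear ⇒ L₀.
L = (16 + 96·x + 192·x^2 + 128·x^3) - 2·Dx + (1 + 2·x)·Dx^2  (order 2).
h: a_k = 2, 0, -16, -32, 16/3, 256/3, 5248/45, 256/15, …
ICs: h(0) = 2, h′(0) = 0.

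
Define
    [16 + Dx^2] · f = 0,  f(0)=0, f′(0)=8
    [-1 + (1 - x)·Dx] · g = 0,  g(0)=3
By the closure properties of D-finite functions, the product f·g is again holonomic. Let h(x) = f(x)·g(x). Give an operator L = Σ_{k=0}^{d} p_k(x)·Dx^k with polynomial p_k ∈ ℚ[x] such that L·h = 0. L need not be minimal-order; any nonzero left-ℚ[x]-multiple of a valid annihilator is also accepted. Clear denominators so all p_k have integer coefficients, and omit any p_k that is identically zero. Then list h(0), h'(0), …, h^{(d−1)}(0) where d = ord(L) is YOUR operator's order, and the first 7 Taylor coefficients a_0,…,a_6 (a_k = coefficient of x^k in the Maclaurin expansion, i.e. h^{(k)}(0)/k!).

f: a_k = 0, 8, 0, -64/3, 0, 256/15, 0, …
g: a_k = 3, 3, 3, 3, 3, 3, 3, …
h₀=f·g: eliminate ⇒ L₀, order ≤ 2·1.
L = (-16 + 16·x) + 2·Dx + (-1 + x)·Dx^2  (order 2).
h: a_k = 0, 24, 24, -40, -40, 56/5, 56/5, …
ICs: h(0) = 0, h′(0) = 24.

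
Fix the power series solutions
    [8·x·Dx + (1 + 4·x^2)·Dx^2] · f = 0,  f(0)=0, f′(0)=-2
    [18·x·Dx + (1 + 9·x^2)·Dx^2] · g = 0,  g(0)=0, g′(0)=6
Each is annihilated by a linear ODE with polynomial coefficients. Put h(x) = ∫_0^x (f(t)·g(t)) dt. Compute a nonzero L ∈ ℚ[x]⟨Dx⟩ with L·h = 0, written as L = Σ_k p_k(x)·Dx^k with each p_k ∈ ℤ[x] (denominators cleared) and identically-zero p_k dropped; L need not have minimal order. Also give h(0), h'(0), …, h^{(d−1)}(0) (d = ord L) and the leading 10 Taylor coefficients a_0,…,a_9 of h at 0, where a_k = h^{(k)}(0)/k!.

f: a_k = 0, -2, 0, 8/3, 0, -32/5, 0, 128/7, 0, -512/9, …
g: a_k = 0, 6, 0, -18, 0, 486/5, 0, -4374/7, 0, 4374, …
f·g: L₀ = L_f ⊗_s L_g, ord ≤ 2·2.
h=∫₀ˣh₀: take L = L₀·Dx.
L = (-864·x - 18720·x^3 - 82944·x^5 + 134784·x^7 + 1119744·x^9)·Dx^2 + (-52 - 3036·x^2 - 33696·x^4 - 72576·x^6 + 471744·x^8 + 1679616·x^10)·Dx^3 + (-104·x - 2072·x^3 - 11232·x^5 + 13968·x^7 + 269568·x^9 + 559872·x^11)·Dx^4 + (-1 - 26·x^2 - 205·x^4 + 7380·x^8 + 33696·x^10 + 46656·x^12)·Dx^5  (order 5).
h: a_k = 0, 0, 0, -4, 0, 52/5, 0, -1404/35, 0, 20228/105, …
ICs: h(0) = 0, h′(0) = 0, h′′(0) = 0, h′′′(0) = -24, h′′′′(0) = 0.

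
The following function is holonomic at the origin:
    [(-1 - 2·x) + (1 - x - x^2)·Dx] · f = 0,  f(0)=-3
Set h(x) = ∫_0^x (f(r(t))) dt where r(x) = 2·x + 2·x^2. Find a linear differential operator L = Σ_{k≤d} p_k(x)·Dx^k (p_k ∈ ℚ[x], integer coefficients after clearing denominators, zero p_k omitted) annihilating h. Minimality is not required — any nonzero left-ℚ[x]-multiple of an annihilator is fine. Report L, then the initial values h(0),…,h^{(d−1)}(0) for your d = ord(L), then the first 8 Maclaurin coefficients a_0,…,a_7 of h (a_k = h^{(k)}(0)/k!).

L = (2 + 12·x + 24·x^2 + 16·x^3)·Dx + (-1 + 2·x + 6·x^2 + 8·x^3 + 4·x^4)·Dx^2  (order 2).
h: a_k = 0, -3, -3, -10, -30, -96, -324, -7848/7, …
ICs: h(0) = 0, h′(0) = -3.

f: a_k = -3, -3, -6, -9, -15, -24, -39, -63, …
h₀=f(r): pull back L_f along r ⇒ L₀.
∫: right-multiply L₀ by Dx.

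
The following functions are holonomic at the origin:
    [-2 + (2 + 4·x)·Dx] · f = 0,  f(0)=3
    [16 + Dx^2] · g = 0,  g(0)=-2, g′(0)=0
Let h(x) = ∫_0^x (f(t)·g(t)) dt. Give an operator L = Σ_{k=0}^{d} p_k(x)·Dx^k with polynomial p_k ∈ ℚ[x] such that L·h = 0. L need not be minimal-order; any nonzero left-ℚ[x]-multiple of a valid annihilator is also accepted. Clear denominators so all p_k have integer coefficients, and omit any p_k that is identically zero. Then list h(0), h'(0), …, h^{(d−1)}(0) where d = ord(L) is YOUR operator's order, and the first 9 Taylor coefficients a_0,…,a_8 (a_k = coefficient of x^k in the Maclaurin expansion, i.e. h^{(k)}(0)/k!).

L = (19 + 64·x + 64·x^2)·Dx + (-2 - 4·x)·Dx^2 + (1 + 4·x + 4·x^2)·Dx^3  (order 3).
h: a_k = 0, -6, -3, 17, 45/4, -337/20, -181/24, 5281/840, 3811/960, …
ICs: h(0) = 0, h′(0) = -6, h′′(0) = -6.

f: a_k = 3, 3, -3/2, 3/2, -15/8, 21/8, -63/16, 99/16, -1287/128, …
g: a_k = -2, 0, 16, 0, -64/3, 0, 512/45, 0, -1024/315, …
Product ⇒ symmetric product L₀, ord ≤ 2.
h=∫₀ˣh₀: take L = L₀·Dx.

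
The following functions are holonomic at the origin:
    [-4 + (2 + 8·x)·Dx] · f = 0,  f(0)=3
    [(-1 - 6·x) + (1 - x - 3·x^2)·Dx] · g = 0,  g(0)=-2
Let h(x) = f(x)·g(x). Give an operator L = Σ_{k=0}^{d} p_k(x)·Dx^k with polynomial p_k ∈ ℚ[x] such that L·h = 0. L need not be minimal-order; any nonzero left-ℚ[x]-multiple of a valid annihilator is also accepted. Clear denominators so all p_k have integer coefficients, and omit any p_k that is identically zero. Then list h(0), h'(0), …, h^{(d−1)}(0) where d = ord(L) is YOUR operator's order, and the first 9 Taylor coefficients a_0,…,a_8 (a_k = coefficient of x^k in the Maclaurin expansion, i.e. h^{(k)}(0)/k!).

f: a_k = 3, 6, -6, 12, -30, 84, -252, 792, -2574, …
g: a_k = -2, -2, -8, -14, -38, -80, -194, -434, -1016, …
f·g: L₀ = L_f ⊗_s L_g, ord ≤ 1·1.
L = (3 + 8·x + 18·x^2) + (-1 - 3·x + 7·x^2 + 12·x^3)·Dx  (order 1).
h: a_k = -6, -18, -24, -102, -114, -588, -426, -3774, 96, …
ICs: h(0) = -6.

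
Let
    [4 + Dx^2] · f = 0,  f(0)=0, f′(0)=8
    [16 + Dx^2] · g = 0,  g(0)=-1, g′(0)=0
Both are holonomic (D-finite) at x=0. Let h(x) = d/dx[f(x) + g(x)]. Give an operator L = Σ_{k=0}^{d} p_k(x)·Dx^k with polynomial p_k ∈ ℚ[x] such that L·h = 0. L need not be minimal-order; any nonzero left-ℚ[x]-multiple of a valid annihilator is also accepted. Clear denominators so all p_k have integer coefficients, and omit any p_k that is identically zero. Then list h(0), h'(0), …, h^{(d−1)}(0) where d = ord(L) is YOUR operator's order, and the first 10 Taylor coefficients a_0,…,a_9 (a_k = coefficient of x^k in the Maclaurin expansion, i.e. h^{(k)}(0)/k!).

f: a_k = 0, 8, 0, -16/3, 0, 16/15, 0, -32/315, 0, 16/2835, …
g: a_k = -1, 0, 8, 0, -32/3, 0, 256/45, 0, -512/315, 0, …
Sum ⇒ L₀ = lclm(L_f,L_g) in ℚ(x)⟨Dx⟩.
Derive L from L₀ (diff closure).
L = 64 + 20·Dx^2 + Dx^4  (order 4).
h: a_k = 8, 16, -16, -128/3, 16/3, 512/15, -32/45, -4096/315, 16/315, 8192/2835, …
ICs: h(0) = 8, h′(0) = 16, h′′(0) = -32, h′′′(0) = -256.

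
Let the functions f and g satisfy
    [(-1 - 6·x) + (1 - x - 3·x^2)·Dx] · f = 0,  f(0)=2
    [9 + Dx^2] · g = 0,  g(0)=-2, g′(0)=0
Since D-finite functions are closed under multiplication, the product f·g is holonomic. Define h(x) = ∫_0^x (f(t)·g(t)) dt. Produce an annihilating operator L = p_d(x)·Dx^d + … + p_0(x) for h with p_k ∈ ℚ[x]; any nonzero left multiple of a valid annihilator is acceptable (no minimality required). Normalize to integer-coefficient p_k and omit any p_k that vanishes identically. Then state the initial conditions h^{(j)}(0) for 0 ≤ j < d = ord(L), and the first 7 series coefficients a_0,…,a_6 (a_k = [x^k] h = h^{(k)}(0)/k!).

L = (-3 + 9·x + 27·x^2)·Dx + (2 + 12·x)·Dx^2 + (-1 + x + 3·x^2)·Dx^3  (order 3).
h: a_k = 0, -4, -2, 2/3, -5/2, -7/2, -95/12, …
ICs: h(0) = 0, h′(0) = -4, h′′(0) = -4.

f: a_k = 2, 2, 8, 14, 38, 80, 194, …
g: a_k = -2, 0, 9, 0, -27/4, 0, 81/40, …
Product ⇒ symmetric product L₀, ord ≤ 2.
Integrate: L := L₀·Dx.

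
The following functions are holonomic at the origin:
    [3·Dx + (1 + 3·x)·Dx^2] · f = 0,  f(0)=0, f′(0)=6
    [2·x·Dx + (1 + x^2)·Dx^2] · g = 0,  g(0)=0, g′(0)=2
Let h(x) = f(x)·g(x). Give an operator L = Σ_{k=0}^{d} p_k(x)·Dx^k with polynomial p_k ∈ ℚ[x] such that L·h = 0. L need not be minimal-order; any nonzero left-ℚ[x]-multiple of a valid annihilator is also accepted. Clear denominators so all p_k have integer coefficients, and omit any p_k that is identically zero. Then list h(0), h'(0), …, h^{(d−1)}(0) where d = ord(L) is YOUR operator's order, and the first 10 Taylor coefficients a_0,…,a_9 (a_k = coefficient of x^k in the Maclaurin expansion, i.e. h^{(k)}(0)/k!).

f: a_k = 0, 6, -9, 18, -81/2, 486/5, -243, 4374/7, -6561/4, 4374, …
g: a_k = 0, 2, 0, -2/3, 0, 2/5, 0, -2/7, 0, 2/9, …
h₀=f·g: eliminate ⇒ L₀, order ≤ 2·2.
L = (264 + 1260·x + 1008·x^2 + 3420·x^3 + 3240·x^4 + 4212·x^5 + 324·x^7)·Dx + (178 + 660·x + 3828·x^2 + 7308·x^3 + 12960·x^4 + 10044·x^5 + 11340·x^6 + 324·x^7 + 1134·x^8)·Dx^2 + (132 + 608·x + 1728·x^2 + 4568·x^3 + 6456·x^4 + 8856·x^5 + 5184·x^6 + 5544·x^7 + 324·x^8 + 648·x^9)·Dx^3 + (13 + 102·x + 341·x^2 + 744·x^3 + 1138·x^4 + 1236·x^5 + 1386·x^6 + 648·x^7 + 657·x^8 + 54·x^9 + 81·x^10)·Dx^4  (order 4).
h: a_k = 0, 0, 12, -18, 32, -75, 924/5, -2313/5, 5952/5, -219249/70, …
ICs: h(0) = 0, h′(0) = 0, h′′(0) = 24, h′′′(0) = -108.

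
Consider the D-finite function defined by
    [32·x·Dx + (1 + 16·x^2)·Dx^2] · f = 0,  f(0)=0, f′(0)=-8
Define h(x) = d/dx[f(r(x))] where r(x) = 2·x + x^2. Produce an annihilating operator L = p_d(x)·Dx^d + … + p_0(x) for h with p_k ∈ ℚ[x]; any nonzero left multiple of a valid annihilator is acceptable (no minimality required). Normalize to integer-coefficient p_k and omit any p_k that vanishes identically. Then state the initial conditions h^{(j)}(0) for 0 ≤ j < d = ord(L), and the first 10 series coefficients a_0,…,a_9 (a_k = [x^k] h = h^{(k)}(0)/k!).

f: a_k = 0, -8, 0, 128/3, 0, -2048/5, 0, 32768/7, 0, -524288/9, …
f∘r: x↦r, Dx↦Dx/r' in L_f ⇒ L₀.
Derive L from L₀ (diff closure).
L = (-1 + 128·x + 256·x^2 + 192·x^3 + 48·x^4) + (1 + x + 64·x^2 + 128·x^3 + 80·x^4 + 16·x^5)·Dx  (order 1).
h: a_k = -16, -16, 1024, 2048, -64256, -196352, 3964928, 16646144, -240160768, -1315966976, …
ICs: h(0) = -16.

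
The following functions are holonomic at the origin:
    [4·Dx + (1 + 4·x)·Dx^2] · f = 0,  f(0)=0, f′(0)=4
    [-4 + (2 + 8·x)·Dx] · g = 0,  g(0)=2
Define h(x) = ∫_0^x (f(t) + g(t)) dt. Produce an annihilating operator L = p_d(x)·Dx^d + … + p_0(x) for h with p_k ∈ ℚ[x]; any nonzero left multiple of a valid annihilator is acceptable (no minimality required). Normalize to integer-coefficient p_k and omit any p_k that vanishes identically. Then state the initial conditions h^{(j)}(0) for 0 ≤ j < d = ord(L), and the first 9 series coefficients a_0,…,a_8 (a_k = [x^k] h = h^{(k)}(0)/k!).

L = 8·Dx^2 + (10 + 40·x)·Dx^3 + (1 + 8·x + 16·x^2)·Dx^4  (order 4).
h: a_k = 0, 2, 4, -4, 22/3, -84/5, 652/15, -2552/21, 2510/7, …
ICs: h(0) = 0, h′(0) = 2, h′′(0) = 8, h′′′(0) = -24.

f: a_k = 0, 4, -8, 64/3, -64, 1024/5, -2048/3, 16384/7, -8192, …
g: a_k = 2, 4, -4, 8, -20, 56, -168, 528, -1716, …
f+g: L₀ = lclm(L_f,L_g), ord ≤ 2+1.
∫: right-multiply L₀ by Dx.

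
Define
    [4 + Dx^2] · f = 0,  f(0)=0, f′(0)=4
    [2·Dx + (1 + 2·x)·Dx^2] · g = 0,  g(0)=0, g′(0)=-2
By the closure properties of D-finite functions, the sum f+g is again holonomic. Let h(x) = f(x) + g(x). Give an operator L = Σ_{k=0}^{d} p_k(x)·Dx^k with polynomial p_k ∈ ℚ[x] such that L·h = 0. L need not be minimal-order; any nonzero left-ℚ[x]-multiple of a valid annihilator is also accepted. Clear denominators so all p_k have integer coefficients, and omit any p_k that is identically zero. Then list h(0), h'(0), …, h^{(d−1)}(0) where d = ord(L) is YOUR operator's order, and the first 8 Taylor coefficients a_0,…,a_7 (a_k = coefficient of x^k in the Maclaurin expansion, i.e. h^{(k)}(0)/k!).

f: a_k = 0, 4, 0, -8/3, 0, 8/15, 0, -16/315, …
g: a_k = 0, -2, 2, -8/3, 4, -32/5, 32/3, -128/7, …
f+g: L₀ = lclm(L_f,L_g), ord ≤ 2+2.
L = (56 + 32·x + 32·x^2)·Dx + (12 + 40·x + 48·x^2 + 32·x^3)·Dx^2 + (14 + 8·x + 8·x^2)·Dx^3 + (3 + 10·x + 12·x^2 + 8·x^3)·Dx^4  (order 4).
h: a_k = 0, 2, 2, -16/3, 4, -88/15, 32/3, -5776/315, …
ICs: h(0) = 0, h′(0) = 2, h′′(0) = 4, h′′′(0) = -32.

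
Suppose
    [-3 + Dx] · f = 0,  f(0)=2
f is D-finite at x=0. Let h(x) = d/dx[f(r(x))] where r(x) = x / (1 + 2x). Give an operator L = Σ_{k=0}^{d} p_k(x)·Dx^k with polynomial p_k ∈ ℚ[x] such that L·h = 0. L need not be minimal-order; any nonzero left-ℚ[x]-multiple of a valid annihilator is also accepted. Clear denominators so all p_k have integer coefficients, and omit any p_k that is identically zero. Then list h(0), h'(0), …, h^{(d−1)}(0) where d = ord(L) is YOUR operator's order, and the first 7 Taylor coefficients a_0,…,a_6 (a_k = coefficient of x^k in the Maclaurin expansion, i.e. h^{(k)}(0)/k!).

L = (-1 - 8·x) + (-1 - 4·x - 4·x^2)·Dx  (order 1).
h: a_k = 6, -6, -9, 51, -519/4, 4743/20, -12441/40, …
ICs: h(0) = 6.

f: a_k = 2, 6, 9, 9, 27/4, 81/20, 81/40, …
h₀=f(r): pull back L_f along r ⇒ L₀.
h=h₀': d/dx-closure on L₀ ⇒ L.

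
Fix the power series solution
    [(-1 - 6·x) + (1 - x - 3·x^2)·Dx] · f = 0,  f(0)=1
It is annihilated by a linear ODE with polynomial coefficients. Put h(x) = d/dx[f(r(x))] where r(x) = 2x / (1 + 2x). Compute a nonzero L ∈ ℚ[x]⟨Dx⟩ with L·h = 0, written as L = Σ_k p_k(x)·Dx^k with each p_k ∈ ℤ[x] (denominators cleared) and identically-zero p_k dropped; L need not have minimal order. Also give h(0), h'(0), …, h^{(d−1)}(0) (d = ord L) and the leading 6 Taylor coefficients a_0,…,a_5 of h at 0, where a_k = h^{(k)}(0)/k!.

f: a_k = 1, 1, 4, 7, 19, 40, …
h₀=f(r): pull back L_f along r ⇒ L₀.
Derive L from L₀ (diff closure).
L = (12 + 72·x + 576·x^2 + 672·x^3) + (-1 - 18·x - 48·x^2 + 136·x^3 + 336·x^4)·Dx  (order 1).
h: a_k = 2, 24, 0, 576, -1440, 13824, …
ICs: h(0) = 2.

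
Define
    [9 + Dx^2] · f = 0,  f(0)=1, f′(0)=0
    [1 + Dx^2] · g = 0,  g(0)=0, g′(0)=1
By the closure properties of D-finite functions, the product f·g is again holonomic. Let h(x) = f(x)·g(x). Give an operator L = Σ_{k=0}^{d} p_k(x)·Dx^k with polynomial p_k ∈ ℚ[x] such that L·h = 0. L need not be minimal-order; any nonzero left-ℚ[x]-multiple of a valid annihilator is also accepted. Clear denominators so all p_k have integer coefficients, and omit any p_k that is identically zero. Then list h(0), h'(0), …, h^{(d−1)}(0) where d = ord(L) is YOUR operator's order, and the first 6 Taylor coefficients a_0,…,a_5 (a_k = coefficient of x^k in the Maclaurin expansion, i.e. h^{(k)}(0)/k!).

L = 64 + 20·Dx^2 + Dx^4  (order 4).
h: a_k = 0, 1, 0, -14/3, 0, 62/15, …
ICs: h(0) = 0, h′(0) = 1, h′′(0) = 0, h′′′(0) = -28.

f: a_k = 1, 0, -9/2, 0, 27/8, 0, …
g: a_k = 0, 1, 0, -1/6, 0, 1/120, …
f·g: L₀ = L_f ⊗_s L_g, ord ≤ 2·2.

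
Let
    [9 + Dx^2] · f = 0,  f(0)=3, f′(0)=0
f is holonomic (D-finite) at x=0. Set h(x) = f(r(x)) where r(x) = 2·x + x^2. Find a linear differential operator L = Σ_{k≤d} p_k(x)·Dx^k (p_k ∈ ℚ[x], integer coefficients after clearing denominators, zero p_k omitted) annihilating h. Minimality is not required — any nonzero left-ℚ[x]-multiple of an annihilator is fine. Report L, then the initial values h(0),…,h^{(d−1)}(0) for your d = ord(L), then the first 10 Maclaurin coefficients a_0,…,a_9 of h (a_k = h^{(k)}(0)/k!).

L = (36 + 108·x + 108·x^2 + 36·x^3) - Dx + (1 + x)·Dx^2  (order 2).
h: a_k = 3, 0, -54, -54, 297/2, 324, 243/5, -2511/5, -166293/280, 486/35, …
ICs: h(0) = 3, h′(0) = 0.

f: a_k = 3, 0, -27/2, 0, 81/8, 0, -243/80, 0, 2187/4480, 0, …
h₀=f(r): pull back L_f along r ⇒ L₀.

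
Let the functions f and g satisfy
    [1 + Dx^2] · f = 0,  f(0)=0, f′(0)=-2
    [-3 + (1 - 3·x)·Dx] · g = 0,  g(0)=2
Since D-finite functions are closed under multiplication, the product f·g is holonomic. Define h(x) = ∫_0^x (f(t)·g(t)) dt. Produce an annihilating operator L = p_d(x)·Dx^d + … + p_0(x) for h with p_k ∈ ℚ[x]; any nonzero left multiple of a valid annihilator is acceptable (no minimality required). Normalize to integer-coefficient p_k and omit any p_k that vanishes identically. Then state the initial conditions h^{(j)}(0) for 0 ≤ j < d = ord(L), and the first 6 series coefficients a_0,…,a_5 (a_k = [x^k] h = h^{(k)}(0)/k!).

f: a_k = 0, -2, 0, 1/3, 0, -1/60, …
g: a_k = 2, 6, 18, 54, 162, 486, …
L₀ := L_f ⊗_s L_g (sym. prod.), ord ≤ 2.
Integrate: L := L₀·Dx.
L = (-1 + 3·x)·Dx + 6·Dx^2 + (-1 + 3·x)·Dx^3  (order 3).
h: a_k = 0, 0, -2, -4, -53/6, -106/5, …
ICs: h(0) = 0, h′(0) = 0, h′′(0) = -4.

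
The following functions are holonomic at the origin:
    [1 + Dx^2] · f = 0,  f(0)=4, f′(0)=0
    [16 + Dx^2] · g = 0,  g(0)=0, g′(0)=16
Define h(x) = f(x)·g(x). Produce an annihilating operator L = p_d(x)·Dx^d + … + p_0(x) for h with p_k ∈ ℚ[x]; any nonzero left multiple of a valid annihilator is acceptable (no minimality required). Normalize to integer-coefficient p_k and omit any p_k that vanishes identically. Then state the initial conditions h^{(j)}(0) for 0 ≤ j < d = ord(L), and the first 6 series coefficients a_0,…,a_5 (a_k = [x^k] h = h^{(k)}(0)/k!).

f: a_k = 4, 0, -2, 0, 1/6, 0, …
g: a_k = 0, 16, 0, -128/3, 0, 512/15, …
L₀ := L_f ⊗_s L_g (sym. prod.), ord ≤ 4.
L = 225 + 34·Dx^2 + Dx^4  (order 4).
h: a_k = 0, 64, 0, -608/3, 0, 3368/15, …
ICs: h(0) = 0, h′(0) = 64, h′′(0) = 0, h′′′(0) = -1216.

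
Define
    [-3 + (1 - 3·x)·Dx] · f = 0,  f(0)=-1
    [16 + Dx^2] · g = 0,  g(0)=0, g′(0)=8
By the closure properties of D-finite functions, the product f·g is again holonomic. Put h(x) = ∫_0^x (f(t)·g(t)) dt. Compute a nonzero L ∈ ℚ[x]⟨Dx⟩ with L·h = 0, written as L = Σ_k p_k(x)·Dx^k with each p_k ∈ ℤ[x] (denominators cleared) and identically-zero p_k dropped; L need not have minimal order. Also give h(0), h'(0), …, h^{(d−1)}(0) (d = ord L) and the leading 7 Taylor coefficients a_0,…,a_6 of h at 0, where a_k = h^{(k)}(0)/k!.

f: a_k = -1, -3, -9, -27, -81, -243, -729, …
g: a_k = 0, 8, 0, -64/3, 0, 256/15, 0, …
f·g: L₀ = L_f ⊗_s L_g, ord ≤ 1·2.
h=∫h₀ ⇒ L = L₀·Dx.
L = (-16 + 48·x)·Dx + 6·Dx^2 + (-1 + 3·x)·Dx^3  (order 3).
h: a_k = 0, 0, -4, -8, -38/3, -152/5, -3548/45, …
ICs: h(0) = 0, h′(0) = 0, h′′(0) = -8.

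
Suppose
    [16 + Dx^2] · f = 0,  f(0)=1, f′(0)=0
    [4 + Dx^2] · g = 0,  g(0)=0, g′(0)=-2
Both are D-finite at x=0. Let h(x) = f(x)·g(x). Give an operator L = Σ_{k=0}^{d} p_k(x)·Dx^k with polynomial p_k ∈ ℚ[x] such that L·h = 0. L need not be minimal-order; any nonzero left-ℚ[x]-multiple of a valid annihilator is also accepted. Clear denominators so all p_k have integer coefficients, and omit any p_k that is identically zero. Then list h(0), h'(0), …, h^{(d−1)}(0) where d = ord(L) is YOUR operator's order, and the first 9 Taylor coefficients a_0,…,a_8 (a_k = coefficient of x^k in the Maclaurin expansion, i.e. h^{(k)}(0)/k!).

L = 144 + 40·Dx^2 + Dx^4  (order 4).
h: a_k = 0, -2, 0, 52/3, 0, -484/15, 0, 8744/315, 0, …
ICs: h(0) = 0, h′(0) = -2, h′′(0) = 0, h′′′(0) = 104.

f: a_k = 1, 0, -8, 0, 32/3, 0, -256/45, 0, 512/315, …
g: a_k = 0, -2, 0, 4/3, 0, -4/15, 0, 8/315, 0, …
Product ⇒ symmetric product L₀, ord ≤ 4.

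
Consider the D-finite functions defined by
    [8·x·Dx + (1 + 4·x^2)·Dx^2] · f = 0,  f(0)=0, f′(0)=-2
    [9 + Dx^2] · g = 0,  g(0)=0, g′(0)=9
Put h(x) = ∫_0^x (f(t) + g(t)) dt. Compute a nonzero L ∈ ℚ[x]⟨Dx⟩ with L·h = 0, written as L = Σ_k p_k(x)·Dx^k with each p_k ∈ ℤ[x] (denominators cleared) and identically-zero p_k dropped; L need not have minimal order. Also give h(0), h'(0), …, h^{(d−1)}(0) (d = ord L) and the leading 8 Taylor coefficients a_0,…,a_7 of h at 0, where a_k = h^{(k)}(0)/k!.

L = (-2808·x + 19008·x^3 + 10368·x^5)·Dx^2 + (9 + 1548·x^2 + 7344·x^4 + 5184·x^6)·Dx^3 + (-312·x + 2112·x^3 + 1152·x^5)·Dx^4 + (1 + 172·x^2 + 816·x^4 + 576·x^6)·Dx^5  (order 5).
h: a_k = 0, 0, 7/2, 0, -65/24, 0, -13/240, 0, …
ICs: h(0) = 0, h′(0) = 0, h′′(0) = 7, h′′′(0) = 0, h′′′′(0) = -65.

f: a_k = 0, -2, 0, 8/3, 0, -32/5, 0, 128/7, …
g: a_k = 0, 9, 0, -27/2, 0, 243/40, 0, -729/560, …
Sum ⇒ L₀ = lclm(L_f,L_g) in ℚ(x)⟨Dx⟩.
h=∫h₀ ⇒ L = L₀·Dx.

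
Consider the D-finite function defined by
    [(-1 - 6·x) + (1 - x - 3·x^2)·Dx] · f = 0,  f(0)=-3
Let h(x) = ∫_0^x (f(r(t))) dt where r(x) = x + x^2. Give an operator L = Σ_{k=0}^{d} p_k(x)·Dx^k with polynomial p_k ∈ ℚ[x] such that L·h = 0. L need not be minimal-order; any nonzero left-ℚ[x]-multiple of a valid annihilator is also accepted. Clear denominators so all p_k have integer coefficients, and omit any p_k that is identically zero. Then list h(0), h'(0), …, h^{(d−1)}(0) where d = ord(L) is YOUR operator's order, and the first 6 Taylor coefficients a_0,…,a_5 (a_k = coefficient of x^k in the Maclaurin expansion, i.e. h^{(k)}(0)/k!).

L = (1 + 8·x + 18·x^2 + 12·x^3)·Dx + (-1 + x + 4·x^2 + 6·x^3 + 3·x^4)·Dx^2  (order 2).
h: a_k = 0, -3, -3/2, -5, -45/4, -132/5, …
ICs: h(0) = 0, h′(0) = -3.

f: a_k = -3, -3, -12, -21, -57, -120, …
L₀ from L_f via x↦r, Dx↦r'^{-1}Dx.
h=∫h₀ ⇒ L = L₀·Dx.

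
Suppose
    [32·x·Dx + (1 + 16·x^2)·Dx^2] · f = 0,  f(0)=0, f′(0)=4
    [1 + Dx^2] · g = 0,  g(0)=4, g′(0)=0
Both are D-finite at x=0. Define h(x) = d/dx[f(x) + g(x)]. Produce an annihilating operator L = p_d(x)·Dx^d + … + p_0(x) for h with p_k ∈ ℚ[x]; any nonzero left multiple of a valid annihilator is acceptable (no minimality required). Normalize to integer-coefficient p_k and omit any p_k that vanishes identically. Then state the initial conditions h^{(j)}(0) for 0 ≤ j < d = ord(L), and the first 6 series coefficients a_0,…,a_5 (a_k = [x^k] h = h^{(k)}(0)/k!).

L = (-6112·x + 99328·x^3 + 8192·x^5) + (-31 + 1072·x^2 + 25344·x^4 + 4096·x^6)·Dx + (-6112·x + 99328·x^3 + 8192·x^5)·Dx^2 + (-31 + 1072·x^2 + 25344·x^4 + 4096·x^6)·Dx^3  (order 3).
h: a_k = 4, -4, -64, 2/3, 1024, -1/30, …
ICs: h(0) = 4, h′(0) = -4, h′′(0) = -128.

f: a_k = 0, 4, 0, -64/3, 0, 1024/5, …
g: a_k = 4, 0, -2, 0, 1/6, 0, …
L₀ := lclm(L_f,L_g); ord L₀ ≤ 2+2.
h=h₀': d/dx-closure on L₀ ⇒ L.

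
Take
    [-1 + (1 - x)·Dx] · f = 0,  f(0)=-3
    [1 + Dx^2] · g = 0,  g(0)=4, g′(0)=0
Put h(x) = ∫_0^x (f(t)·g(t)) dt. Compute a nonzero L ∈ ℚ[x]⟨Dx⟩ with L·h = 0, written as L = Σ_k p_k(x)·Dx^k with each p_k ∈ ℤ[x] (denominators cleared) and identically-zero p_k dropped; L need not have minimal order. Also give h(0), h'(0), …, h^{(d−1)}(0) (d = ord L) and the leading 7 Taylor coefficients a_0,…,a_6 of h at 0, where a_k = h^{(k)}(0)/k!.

L = (-1 + x)·Dx + 2·Dx^2 + (-1 + x)·Dx^3  (order 3).
h: a_k = 0, -12, -6, -2, -3/2, -13/10, -13/12, …
ICs: h(0) = 0, h′(0) = -12, h′′(0) = -12.

f: a_k = -3, -3, -3, -3, -3, -3, -3, …
g: a_k = 4, 0, -2, 0, 1/6, 0, -1/180, …
h₀=f·g: eliminate ⇒ L₀, order ≤ 1·2.
∫: right-multiply L₀ by Dx.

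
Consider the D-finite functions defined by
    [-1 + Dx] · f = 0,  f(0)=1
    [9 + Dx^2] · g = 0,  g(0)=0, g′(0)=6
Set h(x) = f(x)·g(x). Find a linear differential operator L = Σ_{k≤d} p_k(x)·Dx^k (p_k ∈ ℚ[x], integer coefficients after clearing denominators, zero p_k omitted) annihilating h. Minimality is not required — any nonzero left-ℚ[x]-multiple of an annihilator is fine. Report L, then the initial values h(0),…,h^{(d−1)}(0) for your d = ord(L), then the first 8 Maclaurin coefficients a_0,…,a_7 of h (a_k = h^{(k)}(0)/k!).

f: a_k = 1, 1, 1/2, 1/6, 1/24, 1/120, 1/720, 1/5040, …
g: a_k = 0, 6, 0, -9, 0, 81/20, 0, -243/280, …
L₀ := L_f ⊗_s L_g (sym. prod.), ord ≤ 2.
L = 10 - 2·Dx + Dx^2  (order 2).
h: a_k = 0, 6, 6, -6, -8, -1/5, 13/5, 83/105, …
ICs: h(0) = 0, h′(0) = 6.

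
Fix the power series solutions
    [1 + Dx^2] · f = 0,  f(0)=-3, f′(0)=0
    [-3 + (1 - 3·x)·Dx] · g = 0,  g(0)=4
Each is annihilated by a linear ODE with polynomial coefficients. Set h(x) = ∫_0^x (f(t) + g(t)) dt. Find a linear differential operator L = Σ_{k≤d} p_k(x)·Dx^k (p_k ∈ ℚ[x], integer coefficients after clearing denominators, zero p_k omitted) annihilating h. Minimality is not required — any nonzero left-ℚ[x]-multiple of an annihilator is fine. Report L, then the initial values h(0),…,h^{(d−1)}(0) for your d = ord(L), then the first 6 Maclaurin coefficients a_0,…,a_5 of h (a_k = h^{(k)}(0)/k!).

L = (-165 + 18·x - 27·x^2)·Dx + (19 - 63·x + 27·x^2 - 27·x^3)·Dx^2 + (-165 + 18·x - 27·x^2)·Dx^3 + (19 - 63·x + 27·x^2 - 27·x^3)·Dx^4  (order 4).
h: a_k = 0, 1, 6, 25/2, 27, 2591/40, …
ICs: h(0) = 0, h′(0) = 1, h′′(0) = 12, h′′′(0) = 75.

f: a_k = -3, 0, 3/2, 0, -1/8, 0, …
g: a_k = 4, 12, 36, 108, 324, 972, …
L₀ := lclm(L_f,L_g); ord L₀ ≤ 2+1.
h=∫₀ˣh₀: take L = L₀·Dx.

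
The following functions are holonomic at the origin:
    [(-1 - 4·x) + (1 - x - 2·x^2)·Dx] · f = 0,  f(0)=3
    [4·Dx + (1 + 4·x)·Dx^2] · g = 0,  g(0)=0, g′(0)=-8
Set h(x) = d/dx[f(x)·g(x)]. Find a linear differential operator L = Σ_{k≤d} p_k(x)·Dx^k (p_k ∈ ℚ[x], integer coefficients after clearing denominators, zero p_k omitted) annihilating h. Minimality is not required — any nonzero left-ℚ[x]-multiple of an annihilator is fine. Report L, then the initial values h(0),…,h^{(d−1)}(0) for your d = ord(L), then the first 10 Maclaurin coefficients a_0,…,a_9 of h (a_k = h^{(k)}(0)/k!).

L = (36 + 144·x + 288·x^2) + (-1 + 24·x + 168·x^2 + 224·x^3)·Dx + (-1 - 7·x - 6·x^2 + 32·x^3 + 32·x^4)·Dx^2  (order 2).
h: a_k = -24, 48, -456, 1120, -6264, 102096/5, -460104/5, 2397504/7, -49846152/35, 116871088/21, …
ICs: h(0) = -24, h′(0) = 48.

f: a_k = 3, 3, 9, 15, 33, 63, 129, 255, 513, 1023, …
g: a_k = 0, -8, 16, -128/3, 128, -2048/5, 4096/3, -32768/7, 16384, -524288/9, …
Product ⇒ symmetric product L₀, ord ≤ 2.
h₀' ⇒ L via d/dx closure of L₀.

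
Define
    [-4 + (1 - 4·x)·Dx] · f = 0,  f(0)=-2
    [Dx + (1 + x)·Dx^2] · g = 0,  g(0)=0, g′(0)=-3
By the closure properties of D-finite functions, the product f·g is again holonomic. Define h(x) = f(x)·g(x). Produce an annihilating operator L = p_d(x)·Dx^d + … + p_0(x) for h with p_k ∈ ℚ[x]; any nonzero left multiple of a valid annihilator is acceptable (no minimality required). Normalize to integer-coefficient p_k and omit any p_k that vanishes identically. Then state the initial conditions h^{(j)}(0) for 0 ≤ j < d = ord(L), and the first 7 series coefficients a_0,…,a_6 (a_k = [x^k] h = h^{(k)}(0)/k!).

L = 4 + (7 + 12·x)·Dx + (-1 + 3·x + 4·x^2)·Dx^2  (order 2).
h: a_k = 0, 6, 21, 86, 685/2, 6856/5, 27419/5, …
ICs: h(0) = 0, h′(0) = 6.

f: a_k = -2, -8, -32, -128, -512, -2048, -8192, …
g: a_k = 0, -3, 3/2, -1, 3/4, -3/5, 1/2, …
Product ⇒ symmetric product L₀, ord ≤ 2.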